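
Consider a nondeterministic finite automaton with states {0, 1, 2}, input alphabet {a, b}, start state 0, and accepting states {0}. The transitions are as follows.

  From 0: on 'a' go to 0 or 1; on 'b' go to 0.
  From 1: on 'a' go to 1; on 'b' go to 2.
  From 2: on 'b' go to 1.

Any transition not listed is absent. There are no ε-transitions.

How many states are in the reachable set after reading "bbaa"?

Start in {0}.
Read 'b': {0} → {0}.
Read 'b': {0} → {0}.
Read 'a': {0} → {0, 1}.
Read 'a': {0, 1} → {0, 1}.
That set has 2 states.

2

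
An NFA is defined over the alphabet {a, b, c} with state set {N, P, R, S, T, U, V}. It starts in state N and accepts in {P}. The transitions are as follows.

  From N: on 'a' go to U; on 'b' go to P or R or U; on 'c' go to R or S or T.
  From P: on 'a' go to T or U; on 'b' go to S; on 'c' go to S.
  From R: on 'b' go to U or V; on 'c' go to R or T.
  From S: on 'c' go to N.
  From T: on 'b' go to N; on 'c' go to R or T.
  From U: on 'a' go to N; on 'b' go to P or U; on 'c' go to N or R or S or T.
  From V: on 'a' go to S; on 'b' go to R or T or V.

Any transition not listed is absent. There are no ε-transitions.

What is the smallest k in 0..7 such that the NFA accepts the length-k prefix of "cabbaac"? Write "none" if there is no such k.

Start in {N}.
Read 'c': N→{R, S, T}; now {R, S, T}.
Read 'a': R→∅, S→∅, T→∅; now ∅.
The set is empty and remains empty for the remaining 5 symbols.
No reachable set along the way intersects F.

none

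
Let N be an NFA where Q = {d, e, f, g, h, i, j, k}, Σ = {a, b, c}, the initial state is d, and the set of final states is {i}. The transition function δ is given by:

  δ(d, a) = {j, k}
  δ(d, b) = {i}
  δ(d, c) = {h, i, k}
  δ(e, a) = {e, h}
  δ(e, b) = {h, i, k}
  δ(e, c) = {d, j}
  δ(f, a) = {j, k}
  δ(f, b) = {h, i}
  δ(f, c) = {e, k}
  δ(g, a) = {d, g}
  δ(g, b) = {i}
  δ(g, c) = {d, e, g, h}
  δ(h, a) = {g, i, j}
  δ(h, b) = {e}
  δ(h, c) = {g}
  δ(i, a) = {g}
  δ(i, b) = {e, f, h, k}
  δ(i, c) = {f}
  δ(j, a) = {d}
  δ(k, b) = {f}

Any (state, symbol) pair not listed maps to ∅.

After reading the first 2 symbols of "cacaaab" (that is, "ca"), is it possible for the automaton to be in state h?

No

Start in {d}.
Read 'c': {d} → {h, i, k}.
Read 'a': {h, i, k} → {g, i, j}.
State h is not in {g, i, j}.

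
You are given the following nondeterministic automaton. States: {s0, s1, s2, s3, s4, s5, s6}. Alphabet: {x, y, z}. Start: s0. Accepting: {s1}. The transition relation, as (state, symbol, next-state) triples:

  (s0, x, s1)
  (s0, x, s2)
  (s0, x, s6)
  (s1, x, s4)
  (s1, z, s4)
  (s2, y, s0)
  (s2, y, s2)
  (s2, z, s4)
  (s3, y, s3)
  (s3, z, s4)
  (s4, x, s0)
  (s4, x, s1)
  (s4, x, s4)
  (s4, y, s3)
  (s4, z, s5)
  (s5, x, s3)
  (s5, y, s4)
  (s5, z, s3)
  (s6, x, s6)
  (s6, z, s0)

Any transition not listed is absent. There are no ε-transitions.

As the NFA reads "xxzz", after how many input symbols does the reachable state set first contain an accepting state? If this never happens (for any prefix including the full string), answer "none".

1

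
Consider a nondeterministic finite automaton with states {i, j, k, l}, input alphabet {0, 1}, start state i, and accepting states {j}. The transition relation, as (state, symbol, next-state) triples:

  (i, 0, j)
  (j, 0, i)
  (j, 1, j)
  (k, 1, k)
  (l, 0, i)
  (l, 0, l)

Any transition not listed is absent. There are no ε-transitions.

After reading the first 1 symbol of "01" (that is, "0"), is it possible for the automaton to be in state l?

Start in {i}.
Read '0': {i} → {j}.
State l is not in {j}.

No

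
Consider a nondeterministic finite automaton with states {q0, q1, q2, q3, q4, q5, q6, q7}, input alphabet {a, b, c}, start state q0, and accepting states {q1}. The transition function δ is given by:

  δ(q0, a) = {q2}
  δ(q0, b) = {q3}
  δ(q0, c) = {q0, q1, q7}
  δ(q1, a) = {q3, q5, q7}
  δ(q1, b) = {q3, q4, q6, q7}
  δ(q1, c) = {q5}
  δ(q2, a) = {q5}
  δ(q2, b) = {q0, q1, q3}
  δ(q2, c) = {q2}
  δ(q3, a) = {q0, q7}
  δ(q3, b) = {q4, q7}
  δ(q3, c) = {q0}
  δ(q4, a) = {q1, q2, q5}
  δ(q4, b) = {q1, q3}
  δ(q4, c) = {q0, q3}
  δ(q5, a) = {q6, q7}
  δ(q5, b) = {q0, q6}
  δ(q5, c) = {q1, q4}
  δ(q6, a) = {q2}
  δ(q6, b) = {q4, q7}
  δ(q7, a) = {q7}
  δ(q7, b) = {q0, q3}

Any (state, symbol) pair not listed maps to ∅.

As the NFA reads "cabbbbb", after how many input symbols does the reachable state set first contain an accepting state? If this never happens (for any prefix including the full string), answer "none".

Start in {q0}.
Read 'c': {q0} → {q0, q1, q7}.
None of the earlier sets intersect F, but {q0, q1, q7} does.

1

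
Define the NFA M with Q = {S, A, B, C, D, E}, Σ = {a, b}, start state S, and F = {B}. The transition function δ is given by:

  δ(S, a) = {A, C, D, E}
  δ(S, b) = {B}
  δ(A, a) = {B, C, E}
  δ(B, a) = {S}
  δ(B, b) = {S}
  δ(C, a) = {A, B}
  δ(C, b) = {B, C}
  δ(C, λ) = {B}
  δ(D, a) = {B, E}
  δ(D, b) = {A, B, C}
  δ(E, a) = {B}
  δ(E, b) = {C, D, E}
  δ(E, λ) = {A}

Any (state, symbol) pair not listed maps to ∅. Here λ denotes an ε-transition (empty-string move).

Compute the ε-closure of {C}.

Begin with {C}.
ε-move C → B; add B.

{B, C}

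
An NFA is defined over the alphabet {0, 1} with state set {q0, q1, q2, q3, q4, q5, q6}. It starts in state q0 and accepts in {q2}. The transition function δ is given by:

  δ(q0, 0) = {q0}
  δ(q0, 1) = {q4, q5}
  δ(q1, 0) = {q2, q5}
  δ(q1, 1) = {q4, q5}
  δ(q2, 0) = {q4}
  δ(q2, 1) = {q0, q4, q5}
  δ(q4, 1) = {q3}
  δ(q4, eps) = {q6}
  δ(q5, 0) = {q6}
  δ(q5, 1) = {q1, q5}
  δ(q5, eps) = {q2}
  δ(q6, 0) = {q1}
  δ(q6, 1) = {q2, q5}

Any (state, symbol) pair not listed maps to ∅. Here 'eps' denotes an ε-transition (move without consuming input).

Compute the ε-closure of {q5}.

Begin with {q5}.
ε-move q5 → q2; add q2.

{q2, q5}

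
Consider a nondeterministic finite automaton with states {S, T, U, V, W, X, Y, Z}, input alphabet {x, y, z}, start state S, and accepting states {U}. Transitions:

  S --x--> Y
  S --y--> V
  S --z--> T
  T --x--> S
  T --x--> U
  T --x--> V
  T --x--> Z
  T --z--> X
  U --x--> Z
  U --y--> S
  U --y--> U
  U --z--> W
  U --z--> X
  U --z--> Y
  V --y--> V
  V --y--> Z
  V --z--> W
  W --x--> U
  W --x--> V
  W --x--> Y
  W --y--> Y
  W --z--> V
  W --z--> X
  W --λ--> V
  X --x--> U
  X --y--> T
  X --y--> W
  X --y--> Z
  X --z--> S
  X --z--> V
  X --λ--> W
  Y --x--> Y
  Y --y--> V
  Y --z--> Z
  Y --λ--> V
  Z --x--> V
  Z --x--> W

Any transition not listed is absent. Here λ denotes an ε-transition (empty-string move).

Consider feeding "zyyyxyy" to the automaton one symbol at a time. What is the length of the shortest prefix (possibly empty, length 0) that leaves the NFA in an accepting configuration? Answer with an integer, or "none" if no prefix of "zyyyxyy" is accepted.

Start in {S}.
Read 'z': S→{T}; now {T}.
Read 'y': T→∅; now ∅.
The set is empty and remains empty for the remaining 5 symbols.
No reachable set along the way intersects F.

none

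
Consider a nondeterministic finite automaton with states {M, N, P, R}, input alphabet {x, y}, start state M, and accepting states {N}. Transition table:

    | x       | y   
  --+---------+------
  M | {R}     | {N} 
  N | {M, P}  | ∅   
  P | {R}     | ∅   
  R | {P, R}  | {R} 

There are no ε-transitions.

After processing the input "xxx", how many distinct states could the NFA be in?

Start in {M}.
Read 'x': {M} → {R}.
Read 'x': {R} → {P, R}.
Read 'x': {P, R} → {P, R}.
That set has 2 states.

2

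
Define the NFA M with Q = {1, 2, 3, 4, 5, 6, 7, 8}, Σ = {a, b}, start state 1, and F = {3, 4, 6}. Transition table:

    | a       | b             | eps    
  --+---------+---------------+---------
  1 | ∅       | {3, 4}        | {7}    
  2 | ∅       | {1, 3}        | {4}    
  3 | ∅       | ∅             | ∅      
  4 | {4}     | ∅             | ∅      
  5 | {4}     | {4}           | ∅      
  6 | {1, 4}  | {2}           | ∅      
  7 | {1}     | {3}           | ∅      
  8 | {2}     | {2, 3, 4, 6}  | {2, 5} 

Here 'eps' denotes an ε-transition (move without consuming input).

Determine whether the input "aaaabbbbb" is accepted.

Start: ε-closure({1}) = {1, 7}.
Read 'a': {1, 7} → {1, 7}.
Read 'a': {1, 7} → {1, 7}.
Read 'a': {1, 7} → {1, 7}.
Read 'a': {1, 7} → {1, 7}.
Read 'b': {1, 7} → {3, 4}.
Read 'b': {3, 4} → ∅.
The set is empty and remains empty for the remaining 3 symbols.
The final set ∅ contains no accepting state.

No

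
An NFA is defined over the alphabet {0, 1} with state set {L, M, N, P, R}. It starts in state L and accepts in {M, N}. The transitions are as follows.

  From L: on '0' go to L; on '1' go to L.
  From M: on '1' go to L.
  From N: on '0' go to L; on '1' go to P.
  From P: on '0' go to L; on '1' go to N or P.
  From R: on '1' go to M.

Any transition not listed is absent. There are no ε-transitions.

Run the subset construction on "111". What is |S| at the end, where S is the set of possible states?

1

Start in {L}.
Read '1': L→{L}; now {L}.
Read '1': L→{L}; now {L}.
Read '1': L→{L}; now {L}.
That set has 1 state.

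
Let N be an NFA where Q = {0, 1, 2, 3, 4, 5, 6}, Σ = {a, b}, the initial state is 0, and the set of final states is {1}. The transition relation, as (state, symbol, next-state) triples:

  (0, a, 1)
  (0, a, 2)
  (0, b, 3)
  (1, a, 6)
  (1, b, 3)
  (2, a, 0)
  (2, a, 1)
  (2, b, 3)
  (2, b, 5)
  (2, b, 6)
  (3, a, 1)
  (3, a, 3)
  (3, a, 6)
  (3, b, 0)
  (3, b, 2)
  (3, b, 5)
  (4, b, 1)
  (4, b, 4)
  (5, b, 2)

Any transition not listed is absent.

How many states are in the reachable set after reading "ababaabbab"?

5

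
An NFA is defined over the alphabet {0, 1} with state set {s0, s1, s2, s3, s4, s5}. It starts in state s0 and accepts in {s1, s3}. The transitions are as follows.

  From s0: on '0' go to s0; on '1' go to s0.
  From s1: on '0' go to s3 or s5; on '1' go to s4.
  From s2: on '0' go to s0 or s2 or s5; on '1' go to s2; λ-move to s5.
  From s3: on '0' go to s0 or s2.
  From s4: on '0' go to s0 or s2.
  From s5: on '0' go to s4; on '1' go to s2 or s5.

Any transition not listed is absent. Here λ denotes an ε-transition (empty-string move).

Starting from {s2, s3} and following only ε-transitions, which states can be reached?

Begin with {s2, s3}.
ε-move s2 → s5; add s5.

{s2, s3, s5}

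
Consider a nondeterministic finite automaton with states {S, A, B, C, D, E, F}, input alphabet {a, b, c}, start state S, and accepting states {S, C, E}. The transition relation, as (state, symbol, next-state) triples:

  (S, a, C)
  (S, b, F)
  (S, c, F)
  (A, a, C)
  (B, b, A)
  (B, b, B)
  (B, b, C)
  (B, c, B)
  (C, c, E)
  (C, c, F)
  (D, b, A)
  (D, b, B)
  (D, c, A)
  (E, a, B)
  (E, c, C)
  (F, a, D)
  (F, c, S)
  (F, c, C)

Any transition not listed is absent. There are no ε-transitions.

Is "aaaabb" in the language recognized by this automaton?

Start in {S}.
Read 'a': S→{C}; now {C}.
Read 'a': C→∅; now ∅.
The set is empty and remains empty for the remaining 4 symbols.
The final set ∅ contains no accepting state.

No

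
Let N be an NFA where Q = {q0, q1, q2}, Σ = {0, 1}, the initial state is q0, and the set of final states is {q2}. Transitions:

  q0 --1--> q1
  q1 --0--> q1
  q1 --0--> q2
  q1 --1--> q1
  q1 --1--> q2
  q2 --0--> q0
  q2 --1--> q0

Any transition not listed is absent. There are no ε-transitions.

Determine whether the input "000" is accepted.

No

Start in {q0}.
Read '0': {q0} → ∅.
The set is empty and remains empty for the remaining 2 symbols.
The final set ∅ contains no accepting state.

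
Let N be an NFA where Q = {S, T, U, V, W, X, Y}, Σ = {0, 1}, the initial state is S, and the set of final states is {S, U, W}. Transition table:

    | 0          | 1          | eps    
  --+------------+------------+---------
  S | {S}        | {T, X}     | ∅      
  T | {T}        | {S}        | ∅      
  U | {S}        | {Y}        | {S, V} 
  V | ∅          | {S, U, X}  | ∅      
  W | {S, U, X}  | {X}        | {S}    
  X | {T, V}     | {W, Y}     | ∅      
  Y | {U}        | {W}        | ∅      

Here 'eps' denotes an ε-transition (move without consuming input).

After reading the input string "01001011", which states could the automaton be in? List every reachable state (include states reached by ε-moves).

Start in {S}.
Read '0': {S} → {S}.
Read '1': {S} → {T, X}.
Read '0': {T, X} → {T, V}.
Read '0': {T, V} → {T}.
Read '1': {T} → {S}.
Read '0': {S} → {S}.
Read '1': {S} → {T, X}.
Read '1': {T, X} → {S, W, Y}.

{S, W, Y}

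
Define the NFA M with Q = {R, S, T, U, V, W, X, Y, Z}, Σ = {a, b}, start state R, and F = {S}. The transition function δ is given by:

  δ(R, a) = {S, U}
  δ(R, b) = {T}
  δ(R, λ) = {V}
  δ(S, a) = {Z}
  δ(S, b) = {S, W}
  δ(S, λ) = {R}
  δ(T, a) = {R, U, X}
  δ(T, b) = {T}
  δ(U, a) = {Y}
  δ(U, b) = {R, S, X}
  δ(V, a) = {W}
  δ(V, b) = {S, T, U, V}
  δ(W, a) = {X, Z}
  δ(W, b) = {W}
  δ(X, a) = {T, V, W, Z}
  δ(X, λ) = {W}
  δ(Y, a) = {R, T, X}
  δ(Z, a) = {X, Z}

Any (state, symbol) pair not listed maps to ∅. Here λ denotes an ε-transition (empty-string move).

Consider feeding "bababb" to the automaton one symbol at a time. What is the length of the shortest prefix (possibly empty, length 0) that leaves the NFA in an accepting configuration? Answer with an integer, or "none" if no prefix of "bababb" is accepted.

Start: ε-closure({R}) = {R, V}.
Read 'b': {R, V} → {R, S, T, U, V}.
None of the earlier sets intersect F, but {R, S, T, U, V} does.

1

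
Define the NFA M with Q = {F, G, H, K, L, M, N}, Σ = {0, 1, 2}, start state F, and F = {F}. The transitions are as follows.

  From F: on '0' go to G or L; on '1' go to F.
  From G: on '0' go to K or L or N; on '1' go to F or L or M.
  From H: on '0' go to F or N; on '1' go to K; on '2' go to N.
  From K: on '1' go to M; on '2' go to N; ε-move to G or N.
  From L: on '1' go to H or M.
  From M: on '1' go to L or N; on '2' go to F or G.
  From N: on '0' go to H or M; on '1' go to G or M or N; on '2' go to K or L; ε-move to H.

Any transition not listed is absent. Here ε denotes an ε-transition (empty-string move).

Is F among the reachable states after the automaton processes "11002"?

Start in {F}.
Read '1': {F} → {F}.
Read '1': {F} → {F}.
Read '0': {F} → {G, L}.
Read '0': {G, L} → {G, H, K, L, N}.
Read '2': {G, H, K, L, N} → {G, H, K, L, N}.
State F is not in {G, H, K, L, N}.

No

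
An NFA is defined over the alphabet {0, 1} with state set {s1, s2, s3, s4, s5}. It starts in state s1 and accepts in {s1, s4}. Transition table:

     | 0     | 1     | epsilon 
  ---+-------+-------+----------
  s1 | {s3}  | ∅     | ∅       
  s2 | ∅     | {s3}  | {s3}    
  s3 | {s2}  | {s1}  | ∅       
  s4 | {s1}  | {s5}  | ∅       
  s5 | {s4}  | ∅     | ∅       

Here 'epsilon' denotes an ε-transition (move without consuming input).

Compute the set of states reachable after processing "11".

∅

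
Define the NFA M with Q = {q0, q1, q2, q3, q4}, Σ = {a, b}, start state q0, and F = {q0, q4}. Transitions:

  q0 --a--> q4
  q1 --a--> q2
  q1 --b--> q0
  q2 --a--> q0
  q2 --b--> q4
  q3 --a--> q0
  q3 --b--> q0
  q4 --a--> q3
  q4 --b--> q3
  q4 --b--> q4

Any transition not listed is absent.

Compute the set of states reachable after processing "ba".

Start in {q0}.
Read 'b': q0→∅; now ∅.
The set is empty and remains empty for the remaining 1 symbol.

∅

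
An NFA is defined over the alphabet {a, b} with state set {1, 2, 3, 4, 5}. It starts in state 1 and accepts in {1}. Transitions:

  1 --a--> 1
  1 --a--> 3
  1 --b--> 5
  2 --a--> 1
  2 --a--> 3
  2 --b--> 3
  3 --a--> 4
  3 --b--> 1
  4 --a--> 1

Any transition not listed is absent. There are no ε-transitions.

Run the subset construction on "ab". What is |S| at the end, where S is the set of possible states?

2

Start in {1}.
Read 'a': 1→{1, 3}; now {1, 3}.
Read 'b': 1→{5}, 3→{1}; now {1, 5}.
That set has 2 states.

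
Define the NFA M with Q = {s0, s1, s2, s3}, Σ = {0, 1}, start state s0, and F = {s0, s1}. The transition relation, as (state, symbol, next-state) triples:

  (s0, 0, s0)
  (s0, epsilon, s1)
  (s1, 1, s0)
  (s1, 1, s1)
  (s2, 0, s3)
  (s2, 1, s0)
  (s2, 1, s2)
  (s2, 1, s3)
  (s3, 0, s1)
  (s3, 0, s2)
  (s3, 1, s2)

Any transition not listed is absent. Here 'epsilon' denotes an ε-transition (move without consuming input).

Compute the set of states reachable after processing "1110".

{s0, s1}

Start: ε-closure({s0}) = {s0, s1}.
Read '1': s0→∅, s1→{s0, s1}; now {s0, s1}.
Read '1': s0→∅, s1→{s0, s1}; now {s0, s1}.
Read '1': s0→∅, s1→{s0, s1}; now {s0, s1}.
Read '0': s0→{s0}, s1→∅; union {s0}; ε-closure = {s0, s1}.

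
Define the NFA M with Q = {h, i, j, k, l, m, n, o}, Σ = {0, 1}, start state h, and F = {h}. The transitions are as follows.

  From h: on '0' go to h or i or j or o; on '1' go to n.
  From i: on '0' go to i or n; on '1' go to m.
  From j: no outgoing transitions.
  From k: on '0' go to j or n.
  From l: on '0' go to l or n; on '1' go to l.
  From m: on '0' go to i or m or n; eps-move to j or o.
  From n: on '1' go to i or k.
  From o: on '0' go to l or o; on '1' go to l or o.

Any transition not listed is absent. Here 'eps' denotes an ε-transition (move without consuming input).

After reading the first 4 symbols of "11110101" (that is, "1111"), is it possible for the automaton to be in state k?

Start in {h}.
Read '1': h→{n}; now {n}.
Read '1': n→{i, k}; now {i, k}.
Read '1': i→{m}, k→∅; union {m}; ε-closure = {j, m, o}.
Read '1': j→∅, m→∅, o→{l, o}; now {l, o}.
State k is not in {l, o}.

No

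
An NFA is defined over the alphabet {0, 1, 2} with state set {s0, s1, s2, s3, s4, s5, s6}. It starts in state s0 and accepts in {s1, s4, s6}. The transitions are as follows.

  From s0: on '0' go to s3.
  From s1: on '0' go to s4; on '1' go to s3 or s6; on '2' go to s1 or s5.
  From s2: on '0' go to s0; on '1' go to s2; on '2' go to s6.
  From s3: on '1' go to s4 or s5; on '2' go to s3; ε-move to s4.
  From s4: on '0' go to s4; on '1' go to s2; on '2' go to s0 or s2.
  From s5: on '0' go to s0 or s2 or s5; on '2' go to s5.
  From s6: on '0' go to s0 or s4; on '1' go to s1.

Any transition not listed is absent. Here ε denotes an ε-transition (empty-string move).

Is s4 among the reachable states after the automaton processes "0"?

Start in {s0}.
Read '0': {s0} → {s3, s4}.
State s4 is in {s3, s4}.

Yes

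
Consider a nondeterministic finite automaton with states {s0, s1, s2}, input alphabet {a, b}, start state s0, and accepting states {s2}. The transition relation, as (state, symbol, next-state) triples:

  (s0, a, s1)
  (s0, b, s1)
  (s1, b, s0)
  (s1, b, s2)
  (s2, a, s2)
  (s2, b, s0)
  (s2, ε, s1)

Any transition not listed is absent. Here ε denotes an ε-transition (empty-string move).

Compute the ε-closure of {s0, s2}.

{s0, s1, s2}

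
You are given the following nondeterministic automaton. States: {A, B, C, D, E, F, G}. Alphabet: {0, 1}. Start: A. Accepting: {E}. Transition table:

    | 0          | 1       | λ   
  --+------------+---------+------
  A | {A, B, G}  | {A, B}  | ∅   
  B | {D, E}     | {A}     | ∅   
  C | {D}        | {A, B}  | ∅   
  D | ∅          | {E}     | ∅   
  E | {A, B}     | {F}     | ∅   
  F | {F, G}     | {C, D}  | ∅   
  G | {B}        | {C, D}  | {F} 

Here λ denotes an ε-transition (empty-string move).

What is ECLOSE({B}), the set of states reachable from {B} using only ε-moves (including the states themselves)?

Begin with {B}.
No ε-moves leave this set, so the closure equals the set itself.

{B}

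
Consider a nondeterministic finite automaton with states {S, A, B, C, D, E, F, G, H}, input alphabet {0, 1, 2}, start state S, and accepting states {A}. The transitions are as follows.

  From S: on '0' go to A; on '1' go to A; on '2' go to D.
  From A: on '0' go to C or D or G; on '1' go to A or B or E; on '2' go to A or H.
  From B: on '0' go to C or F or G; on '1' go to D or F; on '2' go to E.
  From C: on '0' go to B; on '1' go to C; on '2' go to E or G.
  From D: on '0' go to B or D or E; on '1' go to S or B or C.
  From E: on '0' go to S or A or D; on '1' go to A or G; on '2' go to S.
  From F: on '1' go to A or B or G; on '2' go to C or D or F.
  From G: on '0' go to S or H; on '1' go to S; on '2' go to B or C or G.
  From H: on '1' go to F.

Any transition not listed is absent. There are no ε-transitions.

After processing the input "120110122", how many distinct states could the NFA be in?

Start in {S}.
Read '1': S→{A}; now {A}.
Read '2': A→{A, H}; now {A, H}.
Read '0': A→{C, D, G}, H→∅; now {C, D, G}.
Read '1': C→{C}, D→{S, B, C}, G→{S}; now {S, B, C}.
Read '1': S→{A}, B→{D, F}, C→{C}; now {A, C, D, F}.
Read '0': A→{C, D, G}, C→{B}, D→{B, D, E}, F→∅; now {B, C, D, E, G}.
Read '1': B→{D, F}, C→{C}, D→{S, B, C}, E→{A, G}, G→{S}; now {S, A, B, C, D, F, G}.
Read '2': S→{D}, A→{A, H}, B→{E}, C→{E, G}, D→∅, F→{C, D, F}, G→{B, C, G}; now {A, B, C, D, E, F, G, H}.
Read '2': A→{A, H}, B→{E}, C→{E, G}, D→∅, E→{S}, F→{C, D, F}, G→{B, C, G}, H→∅; now {S, A, B, C, D, E, F, G, H}.
That set has 9 states.

9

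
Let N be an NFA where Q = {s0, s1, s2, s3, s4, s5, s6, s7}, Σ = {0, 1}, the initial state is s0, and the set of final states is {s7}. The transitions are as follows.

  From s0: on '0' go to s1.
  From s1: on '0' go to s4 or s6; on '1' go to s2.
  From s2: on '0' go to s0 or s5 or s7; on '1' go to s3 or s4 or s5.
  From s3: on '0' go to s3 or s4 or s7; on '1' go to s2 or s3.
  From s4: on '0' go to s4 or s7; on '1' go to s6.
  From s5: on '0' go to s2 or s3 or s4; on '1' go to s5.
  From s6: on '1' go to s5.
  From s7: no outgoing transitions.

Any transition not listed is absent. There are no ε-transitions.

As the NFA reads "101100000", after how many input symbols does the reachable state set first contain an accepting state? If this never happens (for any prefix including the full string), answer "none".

Start in {s0}.
Read '1': {s0} → ∅.
The set is empty and remains empty for the remaining 8 symbols.
No reachable set along the way intersects F.

none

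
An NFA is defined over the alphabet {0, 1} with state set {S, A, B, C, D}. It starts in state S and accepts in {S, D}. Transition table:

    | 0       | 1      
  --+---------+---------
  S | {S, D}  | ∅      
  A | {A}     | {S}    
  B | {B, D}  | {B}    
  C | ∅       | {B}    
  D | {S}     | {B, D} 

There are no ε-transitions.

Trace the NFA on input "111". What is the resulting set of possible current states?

∅

Start in {S}.
Read '1': {S} → ∅.
The set is empty and remains empty for the remaining 2 symbols.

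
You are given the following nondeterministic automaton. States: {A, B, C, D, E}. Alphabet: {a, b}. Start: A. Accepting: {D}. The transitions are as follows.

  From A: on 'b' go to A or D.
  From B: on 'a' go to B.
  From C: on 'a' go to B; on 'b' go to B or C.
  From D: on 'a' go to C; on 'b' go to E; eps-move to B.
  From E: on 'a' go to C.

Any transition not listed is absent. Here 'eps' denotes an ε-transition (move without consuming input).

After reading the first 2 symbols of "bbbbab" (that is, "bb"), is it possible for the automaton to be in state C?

No

Start in {A}.
Read 'b': A→{A, D}; union {A, D}; ε-closure = {A, B, D}.
Read 'b': A→{A, D}, B→∅, D→{E}; union {A, D, E}; ε-closure = {A, B, D, E}.
State C is not in {A, B, D, E}.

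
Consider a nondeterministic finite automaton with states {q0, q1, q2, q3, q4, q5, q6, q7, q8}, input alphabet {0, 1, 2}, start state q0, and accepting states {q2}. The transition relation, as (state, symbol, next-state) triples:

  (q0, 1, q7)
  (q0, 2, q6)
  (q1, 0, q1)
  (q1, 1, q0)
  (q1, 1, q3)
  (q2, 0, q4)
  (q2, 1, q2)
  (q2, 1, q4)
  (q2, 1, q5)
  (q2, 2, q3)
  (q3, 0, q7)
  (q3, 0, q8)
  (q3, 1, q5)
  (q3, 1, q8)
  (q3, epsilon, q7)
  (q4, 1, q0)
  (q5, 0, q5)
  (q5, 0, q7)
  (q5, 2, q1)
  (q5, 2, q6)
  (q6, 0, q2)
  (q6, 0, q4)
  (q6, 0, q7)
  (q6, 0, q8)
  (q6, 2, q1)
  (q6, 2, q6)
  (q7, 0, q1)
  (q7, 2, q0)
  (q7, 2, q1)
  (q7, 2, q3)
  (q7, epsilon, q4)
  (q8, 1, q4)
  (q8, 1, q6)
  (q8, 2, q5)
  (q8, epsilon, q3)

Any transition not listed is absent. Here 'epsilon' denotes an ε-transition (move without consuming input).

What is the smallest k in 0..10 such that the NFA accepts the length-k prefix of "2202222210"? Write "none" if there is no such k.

3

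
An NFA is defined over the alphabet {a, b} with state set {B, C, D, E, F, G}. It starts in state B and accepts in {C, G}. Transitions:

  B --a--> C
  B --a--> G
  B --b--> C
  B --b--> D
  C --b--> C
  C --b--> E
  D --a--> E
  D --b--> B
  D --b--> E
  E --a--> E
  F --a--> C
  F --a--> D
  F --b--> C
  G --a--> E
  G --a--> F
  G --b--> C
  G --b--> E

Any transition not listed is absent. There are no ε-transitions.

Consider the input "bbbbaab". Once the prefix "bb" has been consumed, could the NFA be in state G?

Start in {B}.
Read 'b': B→{C, D}; now {C, D}.
Read 'b': C→{C, E}, D→{B, E}; now {B, C, E}.
State G is not in {B, C, E}.

No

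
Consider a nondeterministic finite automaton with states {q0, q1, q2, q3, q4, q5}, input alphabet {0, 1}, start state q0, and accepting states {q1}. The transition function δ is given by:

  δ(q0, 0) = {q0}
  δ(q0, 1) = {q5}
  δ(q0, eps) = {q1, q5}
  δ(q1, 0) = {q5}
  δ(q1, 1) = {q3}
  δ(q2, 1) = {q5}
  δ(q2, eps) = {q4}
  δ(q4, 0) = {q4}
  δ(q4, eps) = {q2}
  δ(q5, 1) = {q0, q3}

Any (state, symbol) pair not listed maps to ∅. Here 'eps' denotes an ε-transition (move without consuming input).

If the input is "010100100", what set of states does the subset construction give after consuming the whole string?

{q0, q1, q5}

Start: ε-closure({q0}) = {q0, q1, q5}.
Read '0': q0→{q0}, q1→{q5}, q5→∅; union {q0, q5}; ε-closure = {q0, q1, q5}.
Read '1': q0→{q5}, q1→{q3}, q5→{q0, q3}; union {q0, q3, q5}; ε-closure = {q0, q1, q3, q5}.
Read '0': q0→{q0}, q1→{q5}, q3→∅, q5→∅; union {q0, q5}; ε-closure = {q0, q1, q5}.
Read '1': q0→{q5}, q1→{q3}, q5→{q0, q3}; union {q0, q3, q5}; ε-closure = {q0, q1, q3, q5}.
Read '0': q0→{q0}, q1→{q5}, q3→∅, q5→∅; union {q0, q5}; ε-closure = {q0, q1, q5}.
Read '0': q0→{q0}, q1→{q5}, q5→∅; union {q0, q5}; ε-closure = {q0, q1, q5}.
Read '1': q0→{q5}, q1→{q3}, q5→{q0, q3}; union {q0, q3, q5}; ε-closure = {q0, q1, q3, q5}.
Read '0': q0→{q0}, q1→{q5}, q3→∅, q5→∅; union {q0, q5}; ε-closure = {q0, q1, q5}.
Read '0': q0→{q0}, q1→{q5}, q5→∅; union {q0, q5}; ε-closure = {q0, q1, q5}.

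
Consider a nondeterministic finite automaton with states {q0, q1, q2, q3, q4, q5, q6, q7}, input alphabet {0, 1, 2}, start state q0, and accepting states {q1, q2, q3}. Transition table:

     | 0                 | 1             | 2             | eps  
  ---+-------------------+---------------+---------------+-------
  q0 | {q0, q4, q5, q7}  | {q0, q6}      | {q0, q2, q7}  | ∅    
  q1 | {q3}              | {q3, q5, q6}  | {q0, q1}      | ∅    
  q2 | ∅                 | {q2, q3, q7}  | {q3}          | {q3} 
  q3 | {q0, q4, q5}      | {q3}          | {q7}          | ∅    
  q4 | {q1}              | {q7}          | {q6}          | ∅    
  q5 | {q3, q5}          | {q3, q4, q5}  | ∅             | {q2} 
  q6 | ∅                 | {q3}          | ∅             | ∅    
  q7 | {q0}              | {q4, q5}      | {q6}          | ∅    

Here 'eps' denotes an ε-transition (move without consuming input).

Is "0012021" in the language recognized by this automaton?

Yes

Start in {q0}.
Read '0': {q0} → {q0, q2, q3, q4, q5, q7}.
Read '0': {q0, q2, q3, q4, q5, q7} → {q0, q1, q2, q3, q4, q5, q7}.
Read '1': {q0, q1, q2, q3, q4, q5, q7} → {q0, q2, q3, q4, q5, q6, q7}.
Read '2': {q0, q2, q3, q4, q5, q6, q7} → {q0, q2, q3, q6, q7}.
Read '0': {q0, q2, q3, q6, q7} → {q0, q2, q3, q4, q5, q7}.
Read '2': {q0, q2, q3, q4, q5, q7} → {q0, q2, q3, q6, q7}.
Read '1': {q0, q2, q3, q6, q7} → {q0, q2, q3, q4, q5, q6, q7}.
The final set {q0, q2, q3, q4, q5, q6, q7} contains the accepting states q2, q3.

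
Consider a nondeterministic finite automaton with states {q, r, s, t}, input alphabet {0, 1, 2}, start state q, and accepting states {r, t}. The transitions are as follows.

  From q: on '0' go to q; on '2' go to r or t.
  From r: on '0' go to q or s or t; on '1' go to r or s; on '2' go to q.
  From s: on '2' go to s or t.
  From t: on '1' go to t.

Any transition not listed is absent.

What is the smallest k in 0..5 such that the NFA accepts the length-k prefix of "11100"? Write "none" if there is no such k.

Start in {q}.
Read '1': {q} → ∅.
The set is empty and remains empty for the remaining 4 symbols.
No reachable set along the way intersects F.

none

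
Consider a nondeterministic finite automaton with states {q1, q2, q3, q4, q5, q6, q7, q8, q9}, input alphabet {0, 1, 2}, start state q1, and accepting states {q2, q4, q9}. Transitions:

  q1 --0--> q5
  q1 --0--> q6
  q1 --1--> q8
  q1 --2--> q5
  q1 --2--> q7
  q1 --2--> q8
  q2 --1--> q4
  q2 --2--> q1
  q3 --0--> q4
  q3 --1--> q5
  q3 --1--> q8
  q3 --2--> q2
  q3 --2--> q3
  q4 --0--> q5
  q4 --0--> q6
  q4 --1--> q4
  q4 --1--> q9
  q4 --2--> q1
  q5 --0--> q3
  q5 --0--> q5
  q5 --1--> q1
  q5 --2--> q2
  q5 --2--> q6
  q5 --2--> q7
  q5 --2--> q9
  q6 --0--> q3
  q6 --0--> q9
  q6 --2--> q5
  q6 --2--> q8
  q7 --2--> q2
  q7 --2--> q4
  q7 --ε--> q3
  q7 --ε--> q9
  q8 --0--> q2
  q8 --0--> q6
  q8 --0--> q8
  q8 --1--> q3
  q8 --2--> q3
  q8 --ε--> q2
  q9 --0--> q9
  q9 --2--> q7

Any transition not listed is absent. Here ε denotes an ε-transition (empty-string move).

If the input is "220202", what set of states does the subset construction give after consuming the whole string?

Start in {q1}.
Read '2': {q1} → {q2, q3, q5, q7, q8, q9}.
Read '2': {q2, q3, q5, q7, q8, q9} → {q1, q2, q3, q4, q6, q7, q9}.
Read '0': {q1, q2, q3, q4, q6, q7, q9} → {q3, q4, q5, q6, q9}.
Read '2': {q3, q4, q5, q6, q9} → {q1, q2, q3, q5, q6, q7, q8, q9}.
Read '0': {q1, q2, q3, q5, q6, q7, q8, q9} → {q2, q3, q4, q5, q6, q8, q9}.
Read '2': {q2, q3, q4, q5, q6, q8, q9} → {q1, q2, q3, q5, q6, q7, q8, q9}.

{q1, q2, q3, q5, q6, q7, q8, q9}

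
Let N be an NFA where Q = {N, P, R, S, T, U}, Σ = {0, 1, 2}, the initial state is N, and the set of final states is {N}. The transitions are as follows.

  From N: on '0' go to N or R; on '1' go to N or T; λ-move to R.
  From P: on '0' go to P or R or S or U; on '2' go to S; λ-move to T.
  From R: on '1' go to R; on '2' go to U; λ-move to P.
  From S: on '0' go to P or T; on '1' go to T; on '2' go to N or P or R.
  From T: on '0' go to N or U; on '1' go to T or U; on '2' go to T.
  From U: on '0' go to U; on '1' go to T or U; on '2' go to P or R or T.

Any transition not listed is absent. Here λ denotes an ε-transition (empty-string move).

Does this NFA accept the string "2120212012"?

No

Start: ε-closure({N}) = {N, P, R, T}.
Read '2': N→∅, P→{S}, R→{U}, T→{T}; now {S, T, U}.
Read '1': S→{T}, T→{T, U}, U→{T, U}; now {T, U}.
Read '2': T→{T}, U→{P, R, T}; now {P, R, T}.
Read '0': P→{P, R, S, U}, R→∅, T→{N, U}; union {N, P, R, S, U}; ε-closure = {N, P, R, S, T, U}.
Read '2': N→∅, P→{S}, R→{U}, S→{N, P, R}, T→{T}, U→{P, R, T}; now {N, P, R, S, T, U}.
Read '1': N→{N, T}, P→∅, R→{R}, S→{T}, T→{T, U}, U→{T, U}; union {N, R, T, U}; ε-closure = {N, P, R, T, U}.
Read '2': N→∅, P→{S}, R→{U}, T→{T}, U→{P, R, T}; now {P, R, S, T, U}.
Read '0': P→{P, R, S, U}, R→∅, S→{P, T}, T→{N, U}, U→{U}; now {N, P, R, S, T, U}.
Read '1': N→{N, T}, P→∅, R→{R}, S→{T}, T→{T, U}, U→{T, U}; union {N, R, T, U}; ε-closure = {N, P, R, T, U}.
Read '2': N→∅, P→{S}, R→{U}, T→{T}, U→{P, R, T}; now {P, R, S, T, U}.
The final set {P, R, S, T, U} contains no accepting state.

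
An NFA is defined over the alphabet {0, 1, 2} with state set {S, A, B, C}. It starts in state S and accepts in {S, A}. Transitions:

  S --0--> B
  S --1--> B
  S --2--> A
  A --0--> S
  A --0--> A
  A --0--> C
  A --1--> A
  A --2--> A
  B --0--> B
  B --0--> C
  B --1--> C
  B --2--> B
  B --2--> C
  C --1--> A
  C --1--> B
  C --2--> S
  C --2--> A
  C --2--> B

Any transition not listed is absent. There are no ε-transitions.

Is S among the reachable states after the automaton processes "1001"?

Start in {S}.
Read '1': S→{B}; now {B}.
Read '0': B→{B, C}; now {B, C}.
Read '0': B→{B, C}, C→∅; now {B, C}.
Read '1': B→{C}, C→{A, B}; now {A, B, C}.
State S is not in {A, B, C}.

No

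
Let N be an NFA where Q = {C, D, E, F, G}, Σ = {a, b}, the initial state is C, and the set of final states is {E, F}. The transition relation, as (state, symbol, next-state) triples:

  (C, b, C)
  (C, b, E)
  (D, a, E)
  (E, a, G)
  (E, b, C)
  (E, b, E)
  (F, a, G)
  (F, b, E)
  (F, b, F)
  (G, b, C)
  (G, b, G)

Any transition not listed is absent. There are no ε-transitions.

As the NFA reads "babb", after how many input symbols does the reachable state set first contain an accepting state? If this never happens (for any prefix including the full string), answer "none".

1

Start in {C}.
Read 'b': {C} → {C, E}.
None of the earlier sets intersect F, but {C, E} does.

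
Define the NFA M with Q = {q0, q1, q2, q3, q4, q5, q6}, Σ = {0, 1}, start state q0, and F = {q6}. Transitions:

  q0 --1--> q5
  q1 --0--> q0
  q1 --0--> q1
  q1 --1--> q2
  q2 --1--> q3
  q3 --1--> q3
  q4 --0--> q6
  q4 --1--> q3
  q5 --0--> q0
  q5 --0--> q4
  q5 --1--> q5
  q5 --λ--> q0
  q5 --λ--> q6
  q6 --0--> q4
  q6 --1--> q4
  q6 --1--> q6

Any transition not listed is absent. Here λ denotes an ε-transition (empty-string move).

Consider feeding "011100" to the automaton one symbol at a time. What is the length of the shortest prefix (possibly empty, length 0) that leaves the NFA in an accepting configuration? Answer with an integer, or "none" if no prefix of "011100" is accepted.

none

Start in {q0}.
Read '0': q0→∅; now ∅.
The set is empty and remains empty for the remaining 5 symbols.
No reachable set along the way intersects F.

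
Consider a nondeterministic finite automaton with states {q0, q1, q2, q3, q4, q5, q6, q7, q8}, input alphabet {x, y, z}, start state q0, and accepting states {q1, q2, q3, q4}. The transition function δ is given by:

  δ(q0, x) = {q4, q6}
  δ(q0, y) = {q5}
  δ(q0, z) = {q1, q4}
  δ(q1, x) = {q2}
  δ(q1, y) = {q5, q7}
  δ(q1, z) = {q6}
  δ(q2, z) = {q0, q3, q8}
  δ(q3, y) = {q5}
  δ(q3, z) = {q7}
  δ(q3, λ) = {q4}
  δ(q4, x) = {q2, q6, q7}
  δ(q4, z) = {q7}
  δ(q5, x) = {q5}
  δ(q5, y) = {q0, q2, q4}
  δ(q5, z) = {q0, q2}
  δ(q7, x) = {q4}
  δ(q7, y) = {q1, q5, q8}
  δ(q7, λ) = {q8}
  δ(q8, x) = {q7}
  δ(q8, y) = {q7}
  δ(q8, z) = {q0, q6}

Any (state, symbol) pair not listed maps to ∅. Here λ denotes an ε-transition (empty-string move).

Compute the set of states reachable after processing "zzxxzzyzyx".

{q5}

Start in {q0}.
Read 'z': q0→{q1, q4}; now {q1, q4}.
Read 'z': q1→{q6}, q4→{q7}; union {q6, q7}; ε-closure = {q6, q7, q8}.
Read 'x': q6→∅, q7→{q4}, q8→{q7}; union {q4, q7}; ε-closure = {q4, q7, q8}.
Read 'x': q4→{q2, q6, q7}, q7→{q4}, q8→{q7}; union {q2, q4, q6, q7}; ε-closure = {q2, q4, q6, q7, q8}.
Read 'z': q2→{q0, q3, q8}, q4→{q7}, q6→∅, q7→∅, q8→{q0, q6}; union {q0, q3, q6, q7, q8}; ε-closure = {q0, q3, q4, q6, q7, q8}.
Read 'z': q0→{q1, q4}, q3→{q7}, q4→{q7}, q6→∅, q7→∅, q8→{q0, q6}; union {q0, q1, q4, q6, q7}; ε-closure = {q0, q1, q4, q6, q7, q8}.
Read 'y': q0→{q5}, q1→{q5, q7}, q4→∅, q6→∅, q7→{q1, q5, q8}, q8→{q7}; now {q1, q5, q7, q8}.
Read 'z': q1→{q6}, q5→{q0, q2}, q7→∅, q8→{q0, q6}; now {q0, q2, q6}.
Read 'y': q0→{q5}, q2→∅, q6→∅; now {q5}.
Read 'x': q5→{q5}; now {q5}.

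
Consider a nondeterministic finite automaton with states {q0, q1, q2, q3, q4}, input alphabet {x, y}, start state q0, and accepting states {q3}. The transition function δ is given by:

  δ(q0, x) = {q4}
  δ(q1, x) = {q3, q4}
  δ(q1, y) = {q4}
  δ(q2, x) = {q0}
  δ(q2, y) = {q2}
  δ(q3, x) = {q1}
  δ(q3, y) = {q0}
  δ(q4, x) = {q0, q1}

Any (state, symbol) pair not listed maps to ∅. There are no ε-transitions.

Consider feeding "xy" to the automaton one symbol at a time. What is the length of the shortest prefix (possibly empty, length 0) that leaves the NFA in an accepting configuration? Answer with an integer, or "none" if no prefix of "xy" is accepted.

none

Start in {q0}.
Read 'x': {q0} → {q4}.
Read 'y': {q4} → ∅.
No reachable set along the way intersects F.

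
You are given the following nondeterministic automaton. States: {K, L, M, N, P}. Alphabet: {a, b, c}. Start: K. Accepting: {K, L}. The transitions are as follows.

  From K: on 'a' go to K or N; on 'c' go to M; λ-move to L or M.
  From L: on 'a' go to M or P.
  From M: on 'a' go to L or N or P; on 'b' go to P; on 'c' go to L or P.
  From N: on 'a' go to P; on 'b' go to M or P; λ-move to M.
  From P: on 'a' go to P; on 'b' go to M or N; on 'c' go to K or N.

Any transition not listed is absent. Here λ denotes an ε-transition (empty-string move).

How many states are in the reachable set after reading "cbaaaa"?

4

Start: ε-closure({K}) = {K, L, M}.
Read 'c': K→{M}, L→∅, M→{L, P}; now {L, M, P}.
Read 'b': L→∅, M→{P}, P→{M, N}; now {M, N, P}.
Read 'a': M→{L, N, P}, N→{P}, P→{P}; union {L, N, P}; ε-closure = {L, M, N, P}.
Read 'a': L→{M, P}, M→{L, N, P}, N→{P}, P→{P}; now {L, M, N, P}.
Read 'a': L→{M, P}, M→{L, N, P}, N→{P}, P→{P}; now {L, M, N, P}.
Read 'a': L→{M, P}, M→{L, N, P}, N→{P}, P→{P}; now {L, M, N, P}.
That set has 4 states.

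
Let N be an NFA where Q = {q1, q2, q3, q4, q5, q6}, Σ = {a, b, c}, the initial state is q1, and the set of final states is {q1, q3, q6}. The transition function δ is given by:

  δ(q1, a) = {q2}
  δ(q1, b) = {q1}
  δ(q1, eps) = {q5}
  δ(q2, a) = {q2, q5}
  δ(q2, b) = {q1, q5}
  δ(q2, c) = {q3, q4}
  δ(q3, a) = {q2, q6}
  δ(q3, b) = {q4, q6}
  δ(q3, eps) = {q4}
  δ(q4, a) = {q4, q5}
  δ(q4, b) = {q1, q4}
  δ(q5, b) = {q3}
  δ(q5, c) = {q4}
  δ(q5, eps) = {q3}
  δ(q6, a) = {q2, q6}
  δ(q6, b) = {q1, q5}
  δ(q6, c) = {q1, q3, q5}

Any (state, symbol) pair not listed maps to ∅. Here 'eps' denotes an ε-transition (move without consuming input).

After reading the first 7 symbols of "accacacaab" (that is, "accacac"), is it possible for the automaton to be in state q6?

No

Start: ε-closure({q1}) = {q1, q3, q4, q5}.
Read 'a': {q1, q3, q4, q5} → {q2, q3, q4, q5, q6}.
Read 'c': {q2, q3, q4, q5, q6} → {q1, q3, q4, q5}.
Read 'c': {q1, q3, q4, q5} → {q4}.
Read 'a': {q4} → {q3, q4, q5}.
Read 'c': {q3, q4, q5} → {q4}.
Read 'a': {q4} → {q3, q4, q5}.
Read 'c': {q3, q4, q5} → {q4}.
State q6 is not in {q4}.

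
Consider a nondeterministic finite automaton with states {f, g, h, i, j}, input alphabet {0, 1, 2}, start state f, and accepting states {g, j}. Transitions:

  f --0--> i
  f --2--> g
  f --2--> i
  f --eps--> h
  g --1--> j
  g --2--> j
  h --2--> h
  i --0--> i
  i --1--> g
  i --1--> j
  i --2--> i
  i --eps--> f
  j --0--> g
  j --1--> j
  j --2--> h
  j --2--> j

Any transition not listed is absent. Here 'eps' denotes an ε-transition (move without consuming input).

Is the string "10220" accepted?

No

Start: ε-closure({f}) = {f, h}.
Read '1': {f, h} → ∅.
The set is empty and remains empty for the remaining 4 symbols.
The final set ∅ contains no accepting state.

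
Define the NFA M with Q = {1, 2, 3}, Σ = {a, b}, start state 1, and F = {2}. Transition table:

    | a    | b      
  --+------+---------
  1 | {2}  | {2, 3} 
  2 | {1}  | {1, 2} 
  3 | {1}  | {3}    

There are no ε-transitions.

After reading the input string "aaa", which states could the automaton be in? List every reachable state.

Start in {1}.
Read 'a': {1} → {2}.
Read 'a': {2} → {1}.
Read 'a': {1} → {2}.

{2}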